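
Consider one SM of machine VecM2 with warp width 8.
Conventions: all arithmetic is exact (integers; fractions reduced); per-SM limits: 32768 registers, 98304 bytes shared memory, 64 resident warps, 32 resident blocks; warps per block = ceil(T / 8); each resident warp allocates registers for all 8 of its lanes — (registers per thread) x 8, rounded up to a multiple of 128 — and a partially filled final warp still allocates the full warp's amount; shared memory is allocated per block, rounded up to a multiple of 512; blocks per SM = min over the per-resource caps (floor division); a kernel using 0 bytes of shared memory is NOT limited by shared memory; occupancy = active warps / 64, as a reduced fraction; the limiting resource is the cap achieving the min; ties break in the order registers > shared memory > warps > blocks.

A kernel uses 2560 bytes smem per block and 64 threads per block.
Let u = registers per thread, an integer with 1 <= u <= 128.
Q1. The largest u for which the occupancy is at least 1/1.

Answer: u = 64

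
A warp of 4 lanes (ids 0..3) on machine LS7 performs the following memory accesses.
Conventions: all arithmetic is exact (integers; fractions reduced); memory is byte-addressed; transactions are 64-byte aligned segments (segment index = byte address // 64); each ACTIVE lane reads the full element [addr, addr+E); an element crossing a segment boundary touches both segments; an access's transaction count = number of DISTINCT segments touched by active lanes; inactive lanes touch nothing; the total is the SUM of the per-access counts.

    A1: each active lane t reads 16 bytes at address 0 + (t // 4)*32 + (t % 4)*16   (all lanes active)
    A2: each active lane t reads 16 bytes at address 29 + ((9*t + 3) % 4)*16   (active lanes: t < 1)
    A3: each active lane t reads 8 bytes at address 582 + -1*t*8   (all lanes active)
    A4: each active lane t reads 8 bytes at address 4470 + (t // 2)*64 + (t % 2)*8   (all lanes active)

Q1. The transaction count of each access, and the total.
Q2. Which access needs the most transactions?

A1: 1 transaction
A2: 1 transaction
A3: 2 transactions
A4: 3 transactions

Answer: 1,1,2,3; total 7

Answer: A4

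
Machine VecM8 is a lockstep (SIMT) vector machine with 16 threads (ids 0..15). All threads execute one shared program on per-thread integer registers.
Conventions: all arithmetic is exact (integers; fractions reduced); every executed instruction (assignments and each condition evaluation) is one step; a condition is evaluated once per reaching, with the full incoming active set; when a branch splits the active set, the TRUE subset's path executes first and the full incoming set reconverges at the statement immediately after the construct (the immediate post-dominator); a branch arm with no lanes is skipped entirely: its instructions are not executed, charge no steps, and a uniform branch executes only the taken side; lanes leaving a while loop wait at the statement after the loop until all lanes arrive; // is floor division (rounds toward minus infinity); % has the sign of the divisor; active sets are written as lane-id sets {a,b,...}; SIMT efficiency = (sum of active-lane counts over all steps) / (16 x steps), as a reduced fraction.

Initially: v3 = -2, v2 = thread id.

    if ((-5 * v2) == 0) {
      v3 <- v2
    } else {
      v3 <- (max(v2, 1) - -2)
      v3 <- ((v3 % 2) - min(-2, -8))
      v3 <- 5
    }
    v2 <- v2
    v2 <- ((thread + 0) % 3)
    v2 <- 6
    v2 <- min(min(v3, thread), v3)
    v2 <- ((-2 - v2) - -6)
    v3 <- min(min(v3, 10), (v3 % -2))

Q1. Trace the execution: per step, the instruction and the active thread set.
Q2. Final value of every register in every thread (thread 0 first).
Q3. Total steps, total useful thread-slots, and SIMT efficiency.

step 0: eval ((-5 * v2) == 0)        {0,1,2,3,4,5,6,7,8,9,10,11,12,13,14,15}
step 1: v3 <- v2                     {0}
step 2: v3 <- (max(v2, 1) - -2)      {1,2,3,4,5,6,7,8,9,10,11,12,13,14,15}
step 3: v3 <- ((v3 % 2) - min(-2, -8)) {1,2,3,4,5,6,7,8,9,10,11,12,13,14,15}
step 4: v3 <- 5                      {1,2,3,4,5,6,7,8,9,10,11,12,13,14,15}
step 5: v2 <- v2                     {0,1,2,3,4,5,6,7,8,9,10,11,12,13,14,15}
step 6: v2 <- ((thread + 0) % 3)     {0,1,2,3,4,5,6,7,8,9,10,11,12,13,14,15}
step 7: v2 <- 6                      {0,1,2,3,4,5,6,7,8,9,10,11,12,13,14,15}
step 8: v2 <- min(min(v3, thread), v3) {0,1,2,3,4,5,6,7,8,9,10,11,12,13,14,15}
step 9: v2 <- ((-2 - v2) - -6)       {0,1,2,3,4,5,6,7,8,9,10,11,12,13,14,15}
step 10: v3 <- min(min(v3, 10), (v3 % -2)) {0,1,2,3,4,5,6,7,8,9,10,11,12,13,14,15}

Answer: 11 steps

v3: 0,-1,-1,-1,-1,-1,-1,-1,-1,-1,-1,-1,-1,-1,-1,-1
v2: 4,3,2,1,0,-1,-1,-1,-1,-1,-1,-1,-1,-1,-1,-1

steps = 11; useful = 158; efficiency = 158/176 = 79/88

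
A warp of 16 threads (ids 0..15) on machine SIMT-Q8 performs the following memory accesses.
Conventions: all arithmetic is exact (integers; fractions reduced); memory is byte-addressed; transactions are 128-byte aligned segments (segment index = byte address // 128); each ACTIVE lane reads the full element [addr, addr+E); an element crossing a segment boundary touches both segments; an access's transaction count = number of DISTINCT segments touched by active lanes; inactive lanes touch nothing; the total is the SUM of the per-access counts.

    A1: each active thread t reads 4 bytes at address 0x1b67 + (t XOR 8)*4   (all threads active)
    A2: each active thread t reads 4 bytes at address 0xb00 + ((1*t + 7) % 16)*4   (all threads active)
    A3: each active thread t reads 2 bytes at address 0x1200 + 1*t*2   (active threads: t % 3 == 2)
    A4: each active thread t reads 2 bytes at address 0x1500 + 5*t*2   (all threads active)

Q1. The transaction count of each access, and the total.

A1: 2 transactions
A2: 1 transaction
A3: 1 transaction
A4: 2 transactions

Answer: 2,1,1,2; total 6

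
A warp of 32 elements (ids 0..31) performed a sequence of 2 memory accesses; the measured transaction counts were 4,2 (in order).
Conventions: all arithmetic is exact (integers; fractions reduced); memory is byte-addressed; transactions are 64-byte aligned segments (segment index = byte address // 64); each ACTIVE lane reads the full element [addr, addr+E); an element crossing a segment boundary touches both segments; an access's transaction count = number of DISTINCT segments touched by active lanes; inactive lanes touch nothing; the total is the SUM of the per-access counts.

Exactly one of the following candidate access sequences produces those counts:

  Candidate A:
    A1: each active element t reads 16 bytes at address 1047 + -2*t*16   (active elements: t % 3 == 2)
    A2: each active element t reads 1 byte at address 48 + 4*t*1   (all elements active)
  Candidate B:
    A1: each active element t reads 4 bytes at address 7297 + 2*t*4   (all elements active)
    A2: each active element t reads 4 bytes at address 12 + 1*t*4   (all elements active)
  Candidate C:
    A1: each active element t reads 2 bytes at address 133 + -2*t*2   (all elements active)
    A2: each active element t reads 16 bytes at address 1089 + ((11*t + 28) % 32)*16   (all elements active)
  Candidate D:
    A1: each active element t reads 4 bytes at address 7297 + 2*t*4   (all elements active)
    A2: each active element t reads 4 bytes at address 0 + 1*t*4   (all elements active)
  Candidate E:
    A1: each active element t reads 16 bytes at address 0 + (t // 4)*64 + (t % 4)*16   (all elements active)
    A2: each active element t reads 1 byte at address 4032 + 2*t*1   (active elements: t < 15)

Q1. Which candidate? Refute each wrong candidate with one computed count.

A: A1 gives 15 transactions, not 4
B: A2 gives 3 transactions, not 2
C: A1 gives 3 transactions, not 4
E: A1 gives 8 transactions, not 4
D: all counts match (4,2)

Answer: D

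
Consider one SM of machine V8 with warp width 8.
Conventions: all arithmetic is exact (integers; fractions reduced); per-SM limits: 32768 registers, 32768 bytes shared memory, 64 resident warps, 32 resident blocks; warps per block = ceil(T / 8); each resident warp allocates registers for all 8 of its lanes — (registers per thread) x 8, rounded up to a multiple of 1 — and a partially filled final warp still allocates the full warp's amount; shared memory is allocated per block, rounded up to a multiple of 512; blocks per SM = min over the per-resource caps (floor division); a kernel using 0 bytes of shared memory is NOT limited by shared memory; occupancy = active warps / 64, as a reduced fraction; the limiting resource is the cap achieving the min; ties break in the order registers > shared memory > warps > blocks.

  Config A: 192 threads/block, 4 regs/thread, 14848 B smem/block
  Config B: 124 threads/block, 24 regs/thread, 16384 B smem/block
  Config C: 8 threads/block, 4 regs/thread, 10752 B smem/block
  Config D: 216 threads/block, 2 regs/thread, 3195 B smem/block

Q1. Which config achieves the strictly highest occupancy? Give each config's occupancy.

occupancies: A 3/4, B 1/2, C 3/64, D 27/32

Answer: D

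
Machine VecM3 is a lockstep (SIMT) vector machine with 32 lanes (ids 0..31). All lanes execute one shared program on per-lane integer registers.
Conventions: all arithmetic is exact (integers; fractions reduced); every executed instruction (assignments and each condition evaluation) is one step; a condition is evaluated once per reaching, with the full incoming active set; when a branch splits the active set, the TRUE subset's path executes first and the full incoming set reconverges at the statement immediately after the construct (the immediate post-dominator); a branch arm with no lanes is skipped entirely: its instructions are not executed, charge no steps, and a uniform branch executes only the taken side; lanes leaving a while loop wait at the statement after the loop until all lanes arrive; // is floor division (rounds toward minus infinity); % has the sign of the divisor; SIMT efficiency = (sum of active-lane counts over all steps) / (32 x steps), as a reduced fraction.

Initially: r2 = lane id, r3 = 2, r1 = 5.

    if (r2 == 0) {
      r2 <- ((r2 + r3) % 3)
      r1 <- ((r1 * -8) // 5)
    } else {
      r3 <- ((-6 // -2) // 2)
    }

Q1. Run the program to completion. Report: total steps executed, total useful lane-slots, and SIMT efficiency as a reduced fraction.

Answer: 4 steps, 65 useful, 65/128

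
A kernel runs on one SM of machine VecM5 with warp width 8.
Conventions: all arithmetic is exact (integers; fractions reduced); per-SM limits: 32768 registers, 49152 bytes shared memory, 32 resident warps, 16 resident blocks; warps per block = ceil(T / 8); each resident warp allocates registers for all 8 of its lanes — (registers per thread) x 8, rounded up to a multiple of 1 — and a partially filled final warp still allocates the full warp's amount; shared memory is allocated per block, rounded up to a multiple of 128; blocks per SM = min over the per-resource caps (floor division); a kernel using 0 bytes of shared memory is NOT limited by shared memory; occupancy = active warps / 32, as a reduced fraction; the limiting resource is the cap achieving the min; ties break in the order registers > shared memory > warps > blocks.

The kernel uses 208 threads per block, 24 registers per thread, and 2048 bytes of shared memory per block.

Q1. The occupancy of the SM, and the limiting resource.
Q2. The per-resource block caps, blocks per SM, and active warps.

Answer: occupancy 13/16, limited by warps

registers: 6 blocks
shared memory: 24 blocks
warps: 1 block
blocks: 16 blocks

Answer: 1 block, 26 active warps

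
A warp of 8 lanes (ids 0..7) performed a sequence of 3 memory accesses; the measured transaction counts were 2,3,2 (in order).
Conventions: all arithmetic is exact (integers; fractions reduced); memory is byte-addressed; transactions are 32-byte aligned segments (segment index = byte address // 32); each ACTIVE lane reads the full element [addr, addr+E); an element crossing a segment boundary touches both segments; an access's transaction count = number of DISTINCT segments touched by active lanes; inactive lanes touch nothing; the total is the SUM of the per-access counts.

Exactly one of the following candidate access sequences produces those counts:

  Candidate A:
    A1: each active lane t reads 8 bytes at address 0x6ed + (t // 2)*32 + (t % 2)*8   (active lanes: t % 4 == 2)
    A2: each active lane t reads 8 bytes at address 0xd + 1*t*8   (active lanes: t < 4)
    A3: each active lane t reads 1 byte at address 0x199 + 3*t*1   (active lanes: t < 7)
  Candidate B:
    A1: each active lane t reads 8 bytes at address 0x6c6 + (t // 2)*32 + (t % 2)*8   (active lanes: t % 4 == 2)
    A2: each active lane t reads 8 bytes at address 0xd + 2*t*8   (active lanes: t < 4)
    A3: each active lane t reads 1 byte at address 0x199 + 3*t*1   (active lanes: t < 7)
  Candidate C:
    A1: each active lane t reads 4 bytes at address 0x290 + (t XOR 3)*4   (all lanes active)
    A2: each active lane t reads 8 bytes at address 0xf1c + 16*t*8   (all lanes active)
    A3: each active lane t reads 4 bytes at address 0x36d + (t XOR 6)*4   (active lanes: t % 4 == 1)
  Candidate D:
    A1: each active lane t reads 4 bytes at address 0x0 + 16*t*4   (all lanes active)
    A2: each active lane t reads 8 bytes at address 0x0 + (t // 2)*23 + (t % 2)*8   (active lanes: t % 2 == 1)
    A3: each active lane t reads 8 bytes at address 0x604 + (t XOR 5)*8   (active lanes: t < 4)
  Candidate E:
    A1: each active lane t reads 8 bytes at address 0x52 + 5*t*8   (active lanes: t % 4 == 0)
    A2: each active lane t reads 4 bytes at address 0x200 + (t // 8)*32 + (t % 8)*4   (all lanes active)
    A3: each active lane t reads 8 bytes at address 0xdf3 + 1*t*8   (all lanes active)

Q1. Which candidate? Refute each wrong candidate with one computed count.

A: A2 gives 2 transactions, not 3
C: A2 gives 16 transactions, not 3
D: A1 gives 8 transactions, not 2
E: A2 gives 1 transaction, not 3
B: all counts match (2,3,2)

Answer: B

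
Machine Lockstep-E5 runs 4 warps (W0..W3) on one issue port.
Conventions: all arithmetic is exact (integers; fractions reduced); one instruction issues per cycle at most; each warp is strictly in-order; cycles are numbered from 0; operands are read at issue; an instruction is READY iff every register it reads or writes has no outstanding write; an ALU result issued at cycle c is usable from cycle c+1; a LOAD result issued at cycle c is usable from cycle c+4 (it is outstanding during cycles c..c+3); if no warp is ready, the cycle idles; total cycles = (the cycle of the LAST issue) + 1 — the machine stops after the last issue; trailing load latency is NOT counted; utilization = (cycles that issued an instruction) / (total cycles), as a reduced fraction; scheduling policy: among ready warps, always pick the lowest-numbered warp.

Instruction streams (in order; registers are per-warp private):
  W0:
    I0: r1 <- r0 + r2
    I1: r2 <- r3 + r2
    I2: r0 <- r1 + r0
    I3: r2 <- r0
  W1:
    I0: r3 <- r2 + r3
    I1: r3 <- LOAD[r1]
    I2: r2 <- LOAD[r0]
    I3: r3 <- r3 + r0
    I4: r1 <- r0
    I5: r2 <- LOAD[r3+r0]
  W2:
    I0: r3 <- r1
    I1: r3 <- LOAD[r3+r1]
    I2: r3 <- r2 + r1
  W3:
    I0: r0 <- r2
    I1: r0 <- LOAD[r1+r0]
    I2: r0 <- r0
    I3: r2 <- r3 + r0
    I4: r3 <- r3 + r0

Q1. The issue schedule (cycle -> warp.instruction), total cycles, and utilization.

cycle 0: W0.I0
cycle 1: W0.I1
cycle 2: W0.I2
cycle 3: W0.I3
cycle 4: W1.I0
cycle 5: W1.I1
cycle 6: W1.I2
cycle 7: W2.I0
cycle 8: W2.I1
cycle 9: W1.I3
cycle 10: W1.I4
cycle 11: W1.I5
cycle 12: W2.I2
cycle 13: W3.I0
cycle 14: W3.I1
cycle 15: idle
cycle 16: idle
cycle 17: idle
cycle 18: W3.I2
cycle 19: W3.I3
cycle 20: W3.I4

Answer: 21 cycles, utilization 6/7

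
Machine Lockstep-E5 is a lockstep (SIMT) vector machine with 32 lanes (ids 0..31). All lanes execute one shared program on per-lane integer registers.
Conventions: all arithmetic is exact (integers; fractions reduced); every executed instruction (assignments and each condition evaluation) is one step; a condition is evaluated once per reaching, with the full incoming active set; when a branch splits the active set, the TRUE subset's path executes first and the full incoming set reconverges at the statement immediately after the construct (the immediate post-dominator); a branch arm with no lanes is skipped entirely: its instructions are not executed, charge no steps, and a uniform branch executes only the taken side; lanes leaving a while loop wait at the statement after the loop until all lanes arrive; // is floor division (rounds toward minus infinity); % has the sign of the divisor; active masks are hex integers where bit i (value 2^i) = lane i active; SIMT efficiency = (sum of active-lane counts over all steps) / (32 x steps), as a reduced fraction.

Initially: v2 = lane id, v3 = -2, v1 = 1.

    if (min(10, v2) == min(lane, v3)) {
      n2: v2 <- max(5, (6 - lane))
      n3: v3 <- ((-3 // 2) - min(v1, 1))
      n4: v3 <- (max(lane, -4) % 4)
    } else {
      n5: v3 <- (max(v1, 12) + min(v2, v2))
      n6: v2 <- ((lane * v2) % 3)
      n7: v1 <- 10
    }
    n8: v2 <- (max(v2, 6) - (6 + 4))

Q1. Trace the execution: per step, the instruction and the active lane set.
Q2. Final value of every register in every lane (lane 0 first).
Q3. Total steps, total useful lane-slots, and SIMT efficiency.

step 0: eval (min(10, v2) == min(lane, v3)) 0xffffffff
step 1: v3 <- (max(v1, 12) + min(v2, v2)) 0xffffffff
step 2: v2 <- ((lane * v2) % 3)      0xffffffff
step 3: v1 <- 10                     0xffffffff
step 4: v2 <- (max(v2, 6) - (6 + 4)) 0xffffffff

Answer: 5 steps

v2: -4,-4,-4,-4,-4,-4,-4,-4,-4,-4,-4,-4,-4,-4,-4,-4,-4,-4,-4,-4,-4,-4,-4,-4,-4,-4,-4,-4,-4,-4,-4,-4
v3: 12,13,14,15,16,17,18,19,20,21,22,23,24,25,26,27,28,29,30,31,32,33,34,35,36,37,38,39,40,41,42,43
v1: 10,10,10,10,10,10,10,10,10,10,10,10,10,10,10,10,10,10,10,10,10,10,10,10,10,10,10,10,10,10,10,10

steps = 5; useful = 160; efficiency = 160/160 = 1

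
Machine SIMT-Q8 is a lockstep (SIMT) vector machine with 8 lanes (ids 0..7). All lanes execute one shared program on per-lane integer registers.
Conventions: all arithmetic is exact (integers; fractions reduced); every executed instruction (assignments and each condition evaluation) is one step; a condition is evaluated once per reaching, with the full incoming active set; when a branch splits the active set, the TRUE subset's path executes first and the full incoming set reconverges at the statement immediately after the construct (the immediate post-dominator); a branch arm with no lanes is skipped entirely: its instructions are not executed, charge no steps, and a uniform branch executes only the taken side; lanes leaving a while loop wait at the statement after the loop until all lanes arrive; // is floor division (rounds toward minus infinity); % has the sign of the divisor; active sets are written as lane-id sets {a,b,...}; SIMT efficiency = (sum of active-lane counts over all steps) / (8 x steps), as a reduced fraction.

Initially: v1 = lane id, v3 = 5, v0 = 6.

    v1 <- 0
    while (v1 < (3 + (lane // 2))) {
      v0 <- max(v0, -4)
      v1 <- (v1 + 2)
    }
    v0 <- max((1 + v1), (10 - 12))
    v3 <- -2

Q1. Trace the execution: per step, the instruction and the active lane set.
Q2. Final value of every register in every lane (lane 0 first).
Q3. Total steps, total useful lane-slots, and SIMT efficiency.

step 0: v1 <- 0                      {0,1,2,3,4,5,6,7}
step 1: eval (v1 < (3 + (lane // 2))) {0,1,2,3,4,5,6,7}
step 2: v0 <- max(v0, -4)            {0,1,2,3,4,5,6,7}
step 3: v1 <- (v1 + 2)               {0,1,2,3,4,5,6,7}
step 4: eval (v1 < (3 + (lane // 2))) {0,1,2,3,4,5,6,7}
step 5: v0 <- max(v0, -4)            {0,1,2,3,4,5,6,7}
step 6: v1 <- (v1 + 2)               {0,1,2,3,4,5,6,7}
step 7: eval (v1 < (3 + (lane // 2))) {0,1,2,3,4,5,6,7}
step 8: v0 <- max(v0, -4)            {4,5,6,7}
step 9: v1 <- (v1 + 2)               {4,5,6,7}
step 10: eval (v1 < (3 + (lane // 2))) {4,5,6,7}
step 11: v0 <- max((1 + v1), (10 - 12)) {0,1,2,3,4,5,6,7}
step 12: v3 <- -2                     {0,1,2,3,4,5,6,7}

Answer: 13 steps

v1: 4,4,4,4,6,6,6,6
v3: -2,-2,-2,-2,-2,-2,-2,-2
v0: 5,5,5,5,7,7,7,7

steps = 13; useful = 92; efficiency = 92/104 = 23/26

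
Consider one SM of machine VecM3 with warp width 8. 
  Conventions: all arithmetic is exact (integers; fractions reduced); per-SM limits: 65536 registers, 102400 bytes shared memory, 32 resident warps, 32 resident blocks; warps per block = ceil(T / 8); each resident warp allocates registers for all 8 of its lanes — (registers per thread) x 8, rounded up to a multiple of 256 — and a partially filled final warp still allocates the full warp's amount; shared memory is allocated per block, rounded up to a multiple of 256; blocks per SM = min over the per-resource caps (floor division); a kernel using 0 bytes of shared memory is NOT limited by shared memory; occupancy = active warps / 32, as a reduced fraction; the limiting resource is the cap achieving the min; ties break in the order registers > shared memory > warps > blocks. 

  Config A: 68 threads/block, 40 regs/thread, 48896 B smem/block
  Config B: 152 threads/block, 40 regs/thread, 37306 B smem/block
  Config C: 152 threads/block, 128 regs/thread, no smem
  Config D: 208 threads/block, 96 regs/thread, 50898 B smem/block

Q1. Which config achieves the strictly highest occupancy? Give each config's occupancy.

occupancies: A 9/16, B 19/32, C 19/32, D 13/16

Answer: D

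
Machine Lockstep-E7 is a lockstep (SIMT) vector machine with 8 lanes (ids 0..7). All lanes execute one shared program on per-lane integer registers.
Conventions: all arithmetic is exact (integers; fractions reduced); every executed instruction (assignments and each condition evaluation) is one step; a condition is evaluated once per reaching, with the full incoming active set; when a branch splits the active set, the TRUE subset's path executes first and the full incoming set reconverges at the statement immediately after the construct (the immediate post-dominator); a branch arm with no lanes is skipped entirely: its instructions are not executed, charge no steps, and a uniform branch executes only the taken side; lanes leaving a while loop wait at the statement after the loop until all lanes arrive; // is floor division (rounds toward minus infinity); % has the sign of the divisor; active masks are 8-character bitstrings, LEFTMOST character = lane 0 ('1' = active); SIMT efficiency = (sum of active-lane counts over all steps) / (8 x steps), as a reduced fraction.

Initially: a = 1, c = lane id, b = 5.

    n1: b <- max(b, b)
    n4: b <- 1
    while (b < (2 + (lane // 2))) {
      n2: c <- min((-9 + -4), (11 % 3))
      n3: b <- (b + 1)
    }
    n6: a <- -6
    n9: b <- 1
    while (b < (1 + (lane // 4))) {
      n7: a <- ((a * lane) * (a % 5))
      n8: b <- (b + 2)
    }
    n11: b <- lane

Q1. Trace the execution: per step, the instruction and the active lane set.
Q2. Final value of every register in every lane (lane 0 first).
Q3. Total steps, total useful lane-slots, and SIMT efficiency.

step 0: b <- max(b, b)               11111111
step 1: b <- 1                       11111111
step 2: eval (b < (2 + (lane // 2))) 11111111
step 3: c <- min((-9 + -4), (11 % 3)) 11111111
step 4: b <- (b + 1)                 11111111
step 5: eval (b < (2 + (lane // 2))) 11111111
step 6: c <- min((-9 + -4), (11 % 3)) 00111111
step 7: b <- (b + 1)                 00111111
step 8: eval (b < (2 + (lane // 2))) 00111111
step 9: c <- min((-9 + -4), (11 % 3)) 00001111
step 10: b <- (b + 1)                 00001111
step 11: eval (b < (2 + (lane // 2))) 00001111
step 12: c <- min((-9 + -4), (11 % 3)) 00000011
step 13: b <- (b + 1)                 00000011
step 14: eval (b < (2 + (lane // 2))) 00000011
step 15: a <- -6                      11111111
step 16: b <- 1                       11111111
step 17: eval (b < (1 + (lane // 4))) 11111111
step 18: a <- ((a * lane) * (a % 5))  00001111
step 19: b <- (b + 2)                 00001111
step 20: eval (b < (1 + (lane // 4))) 00001111
step 21: b <- lane                    11111111

Answer: 22 steps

a: -6,-6,-6,-6,-96,-120,-144,-168
c: -13,-13,-13,-13,-13,-13,-13,-13
b: 0,1,2,3,4,5,6,7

steps = 22; useful = 128; efficiency = 128/176 = 8/11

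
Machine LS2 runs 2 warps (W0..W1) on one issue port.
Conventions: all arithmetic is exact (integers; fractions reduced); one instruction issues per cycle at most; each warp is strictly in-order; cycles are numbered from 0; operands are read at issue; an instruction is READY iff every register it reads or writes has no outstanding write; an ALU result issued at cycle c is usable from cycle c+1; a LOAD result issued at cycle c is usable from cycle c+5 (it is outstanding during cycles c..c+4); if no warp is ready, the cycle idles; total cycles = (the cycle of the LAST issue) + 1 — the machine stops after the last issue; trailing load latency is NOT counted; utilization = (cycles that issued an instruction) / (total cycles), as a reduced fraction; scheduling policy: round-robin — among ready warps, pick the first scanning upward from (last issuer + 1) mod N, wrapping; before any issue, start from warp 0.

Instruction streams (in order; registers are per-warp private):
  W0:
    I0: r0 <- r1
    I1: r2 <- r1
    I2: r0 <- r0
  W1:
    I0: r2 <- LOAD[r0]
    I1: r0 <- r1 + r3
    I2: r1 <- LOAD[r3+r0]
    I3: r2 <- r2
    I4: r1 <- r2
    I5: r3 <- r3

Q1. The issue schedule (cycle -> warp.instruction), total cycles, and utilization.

cycle 0: W0.I0
cycle 1: W1.I0
cycle 2: W0.I1
cycle 3: W1.I1
cycle 4: W0.I2
cycle 5: W1.I2
cycle 6: W1.I3
cycle 7: idle
cycle 8: idle
cycle 9: idle
cycle 10: W1.I4
cycle 11: W1.I5

Answer: 12 cycles, utilization 3/4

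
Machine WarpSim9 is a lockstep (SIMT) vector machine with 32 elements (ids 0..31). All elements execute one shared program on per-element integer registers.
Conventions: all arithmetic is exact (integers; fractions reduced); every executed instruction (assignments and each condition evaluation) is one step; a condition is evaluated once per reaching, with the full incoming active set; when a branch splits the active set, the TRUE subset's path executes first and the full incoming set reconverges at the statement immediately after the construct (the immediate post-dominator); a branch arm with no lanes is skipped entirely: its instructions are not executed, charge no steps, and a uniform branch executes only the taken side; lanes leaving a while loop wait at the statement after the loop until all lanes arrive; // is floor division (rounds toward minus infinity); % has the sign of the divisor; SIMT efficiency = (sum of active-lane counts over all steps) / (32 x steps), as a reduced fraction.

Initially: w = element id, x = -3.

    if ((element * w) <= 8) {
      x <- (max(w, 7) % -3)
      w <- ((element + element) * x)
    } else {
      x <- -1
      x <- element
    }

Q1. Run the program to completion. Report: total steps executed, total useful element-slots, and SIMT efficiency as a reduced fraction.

Answer: 5 steps, 96 useful, 3/5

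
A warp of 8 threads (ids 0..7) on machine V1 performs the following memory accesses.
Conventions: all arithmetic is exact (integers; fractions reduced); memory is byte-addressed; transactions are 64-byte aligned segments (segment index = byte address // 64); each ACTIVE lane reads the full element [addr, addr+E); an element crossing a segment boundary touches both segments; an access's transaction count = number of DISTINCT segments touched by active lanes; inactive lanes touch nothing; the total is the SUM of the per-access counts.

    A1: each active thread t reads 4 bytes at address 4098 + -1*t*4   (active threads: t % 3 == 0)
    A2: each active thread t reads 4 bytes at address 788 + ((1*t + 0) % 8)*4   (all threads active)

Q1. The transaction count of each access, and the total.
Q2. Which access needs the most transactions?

A1: 2 transactions
A2: 1 transaction

Answer: 2,1; total 3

Answer: A1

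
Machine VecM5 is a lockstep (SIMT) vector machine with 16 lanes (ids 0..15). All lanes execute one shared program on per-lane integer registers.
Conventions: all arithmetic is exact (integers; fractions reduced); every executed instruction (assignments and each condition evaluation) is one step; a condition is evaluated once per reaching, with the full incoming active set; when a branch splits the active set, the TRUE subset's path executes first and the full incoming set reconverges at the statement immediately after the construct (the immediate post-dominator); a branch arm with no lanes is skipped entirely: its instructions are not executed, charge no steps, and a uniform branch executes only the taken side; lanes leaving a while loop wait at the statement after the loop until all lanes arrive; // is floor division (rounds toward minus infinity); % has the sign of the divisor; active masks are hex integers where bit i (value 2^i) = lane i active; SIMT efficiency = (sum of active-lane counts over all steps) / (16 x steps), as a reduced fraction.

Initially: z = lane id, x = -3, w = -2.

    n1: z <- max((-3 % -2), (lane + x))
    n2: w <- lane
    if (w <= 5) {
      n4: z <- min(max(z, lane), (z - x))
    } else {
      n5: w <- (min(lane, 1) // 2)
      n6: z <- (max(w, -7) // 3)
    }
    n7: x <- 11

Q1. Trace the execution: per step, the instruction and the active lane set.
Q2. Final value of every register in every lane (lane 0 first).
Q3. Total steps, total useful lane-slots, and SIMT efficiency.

step 0: z <- max((-3 % -2), (lane + x)) 0xffff
step 1: w <- lane                    0xffff
step 2: eval (w <= 5)                0xffff
step 3: z <- min(max(z, lane), (z - x)) 0x003f
step 4: w <- (min(lane, 1) // 2)     0xffc0
step 5: z <- (max(w, -7) // 3)       0xffc0
step 6: x <- 11                      0xffff

Answer: 7 steps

z: 0,1,2,3,4,5,0,0,0,0,0,0,0,0,0,0
x: 11,11,11,11,11,11,11,11,11,11,11,11,11,11,11,11
w: 0,1,2,3,4,5,0,0,0,0,0,0,0,0,0,0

steps = 7; useful = 90; efficiency = 90/112 = 45/56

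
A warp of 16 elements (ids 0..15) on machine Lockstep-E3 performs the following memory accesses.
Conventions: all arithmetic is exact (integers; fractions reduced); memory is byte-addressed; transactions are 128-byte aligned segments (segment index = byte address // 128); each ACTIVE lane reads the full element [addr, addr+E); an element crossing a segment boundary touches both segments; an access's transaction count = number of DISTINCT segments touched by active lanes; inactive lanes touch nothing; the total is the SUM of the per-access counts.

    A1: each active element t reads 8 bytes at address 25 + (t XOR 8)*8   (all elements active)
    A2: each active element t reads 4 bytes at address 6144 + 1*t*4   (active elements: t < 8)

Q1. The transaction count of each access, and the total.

A1: 2 transactions
A2: 1 transaction

Answer: 2,1; total 3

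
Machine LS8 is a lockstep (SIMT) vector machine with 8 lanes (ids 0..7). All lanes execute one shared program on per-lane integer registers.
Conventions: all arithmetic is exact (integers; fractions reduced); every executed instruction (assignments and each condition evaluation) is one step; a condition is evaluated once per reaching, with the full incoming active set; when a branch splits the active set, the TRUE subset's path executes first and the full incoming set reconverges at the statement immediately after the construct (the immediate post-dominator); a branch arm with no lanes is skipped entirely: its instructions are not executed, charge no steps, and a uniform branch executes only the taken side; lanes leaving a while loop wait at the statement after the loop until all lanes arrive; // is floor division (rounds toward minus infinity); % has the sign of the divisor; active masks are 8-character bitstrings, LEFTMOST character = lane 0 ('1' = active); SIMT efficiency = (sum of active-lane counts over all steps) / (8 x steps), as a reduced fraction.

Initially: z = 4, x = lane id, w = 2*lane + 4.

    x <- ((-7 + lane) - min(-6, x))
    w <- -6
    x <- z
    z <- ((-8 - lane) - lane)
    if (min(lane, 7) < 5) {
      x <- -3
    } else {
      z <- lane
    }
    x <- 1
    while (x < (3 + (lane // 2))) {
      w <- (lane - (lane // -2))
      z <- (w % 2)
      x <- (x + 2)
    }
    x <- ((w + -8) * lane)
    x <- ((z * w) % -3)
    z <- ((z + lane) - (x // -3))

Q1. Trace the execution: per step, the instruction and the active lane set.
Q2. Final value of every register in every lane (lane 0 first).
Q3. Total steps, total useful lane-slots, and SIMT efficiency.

step 0: x <- ((-7 + lane) - min(-6, x)) 11111111
step 1: w <- -6                      11111111
step 2: x <- z                       11111111
step 3: z <- ((-8 - lane) - lane)    11111111
step 4: eval (min(lane, 7) < 5)      11111111
step 5: x <- -3                      11111000
step 6: z <- lane                    00000111
step 7: x <- 1                       11111111
step 8: eval (x < (3 + (lane // 2))) 11111111
step 9: w <- (lane - (lane // -2))   11111111
step 10: z <- (w % 2)                 11111111
step 11: x <- (x + 2)                 11111111
step 12: eval (x < (3 + (lane // 2))) 11111111
step 13: w <- (lane - (lane // -2))   00111111
step 14: z <- (w % 2)                 00111111
step 15: x <- (x + 2)                 00111111
step 16: eval (x < (3 + (lane // 2))) 00111111
step 17: w <- (lane - (lane // -2))   00000011
step 18: z <- (w % 2)                 00000011
step 19: x <- (x + 2)                 00000011
step 20: eval (x < (3 + (lane // 2))) 00000011
step 21: x <- ((w + -8) * lane)       11111111
step 22: x <- ((z * w) % -3)          11111111
step 23: z <- ((z + lane) - (x // -3)) 11111111

Answer: 24 steps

z: 0,1,3,4,4,5,7,8
x: 0,0,0,-1,0,0,0,-1
w: 0,2,3,5,6,8,9,11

steps = 24; useful = 152; efficiency = 152/192 = 19/24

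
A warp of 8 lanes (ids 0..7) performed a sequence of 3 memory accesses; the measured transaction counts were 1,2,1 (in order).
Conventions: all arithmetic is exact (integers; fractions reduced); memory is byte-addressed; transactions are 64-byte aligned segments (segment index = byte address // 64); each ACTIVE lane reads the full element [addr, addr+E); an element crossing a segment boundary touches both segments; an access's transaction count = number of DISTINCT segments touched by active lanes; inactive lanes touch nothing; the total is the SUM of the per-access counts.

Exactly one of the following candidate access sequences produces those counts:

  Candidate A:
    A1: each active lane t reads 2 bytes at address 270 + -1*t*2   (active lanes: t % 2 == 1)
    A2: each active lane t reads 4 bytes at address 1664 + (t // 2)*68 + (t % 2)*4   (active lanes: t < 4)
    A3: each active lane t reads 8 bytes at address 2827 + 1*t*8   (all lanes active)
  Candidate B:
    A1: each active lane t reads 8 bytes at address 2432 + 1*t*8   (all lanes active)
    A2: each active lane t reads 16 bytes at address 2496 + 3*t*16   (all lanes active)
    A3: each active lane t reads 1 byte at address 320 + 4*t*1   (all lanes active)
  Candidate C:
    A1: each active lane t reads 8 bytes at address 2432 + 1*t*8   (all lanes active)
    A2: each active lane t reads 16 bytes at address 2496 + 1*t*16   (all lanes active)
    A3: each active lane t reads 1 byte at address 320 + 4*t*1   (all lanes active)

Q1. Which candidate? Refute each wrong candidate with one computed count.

A: A3 gives 2 transactions, not 1
B: A2 gives 6 transactions, not 2
C: all counts match (1,2,1)

Answer: C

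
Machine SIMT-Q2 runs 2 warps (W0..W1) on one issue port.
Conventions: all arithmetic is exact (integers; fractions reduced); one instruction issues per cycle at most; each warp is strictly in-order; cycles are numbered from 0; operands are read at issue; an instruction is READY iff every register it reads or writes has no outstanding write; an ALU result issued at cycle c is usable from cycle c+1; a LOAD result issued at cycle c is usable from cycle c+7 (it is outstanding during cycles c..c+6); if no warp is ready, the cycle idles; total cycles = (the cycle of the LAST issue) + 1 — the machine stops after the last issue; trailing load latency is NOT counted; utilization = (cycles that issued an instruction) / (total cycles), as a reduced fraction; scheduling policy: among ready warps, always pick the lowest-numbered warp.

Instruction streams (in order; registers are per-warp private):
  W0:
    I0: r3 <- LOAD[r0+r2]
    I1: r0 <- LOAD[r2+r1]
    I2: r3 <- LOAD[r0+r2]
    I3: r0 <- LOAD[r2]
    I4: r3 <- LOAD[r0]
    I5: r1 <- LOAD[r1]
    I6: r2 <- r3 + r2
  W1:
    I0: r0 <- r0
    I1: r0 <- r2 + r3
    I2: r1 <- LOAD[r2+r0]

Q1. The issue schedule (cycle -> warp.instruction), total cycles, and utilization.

cycle 0: W0.I0
cycle 1: W0.I1
cycle 2: W1.I0
cycle 3: W1.I1
cycle 4: W1.I2
cycle 5: idle
cycle 6: idle
cycle 7: idle
cycle 8: W0.I2
cycle 9: W0.I3
cycle 10: idle
cycle 11: idle
cycle 12: idle
cycle 13: idle
cycle 14: idle
cycle 15: idle
cycle 16: W0.I4
cycle 17: W0.I5
cycle 18: idle
cycle 19: idle
cycle 20: idle
cycle 21: idle
cycle 22: idle
cycle 23: W0.I6

Answer: 24 cycles, utilization 5/12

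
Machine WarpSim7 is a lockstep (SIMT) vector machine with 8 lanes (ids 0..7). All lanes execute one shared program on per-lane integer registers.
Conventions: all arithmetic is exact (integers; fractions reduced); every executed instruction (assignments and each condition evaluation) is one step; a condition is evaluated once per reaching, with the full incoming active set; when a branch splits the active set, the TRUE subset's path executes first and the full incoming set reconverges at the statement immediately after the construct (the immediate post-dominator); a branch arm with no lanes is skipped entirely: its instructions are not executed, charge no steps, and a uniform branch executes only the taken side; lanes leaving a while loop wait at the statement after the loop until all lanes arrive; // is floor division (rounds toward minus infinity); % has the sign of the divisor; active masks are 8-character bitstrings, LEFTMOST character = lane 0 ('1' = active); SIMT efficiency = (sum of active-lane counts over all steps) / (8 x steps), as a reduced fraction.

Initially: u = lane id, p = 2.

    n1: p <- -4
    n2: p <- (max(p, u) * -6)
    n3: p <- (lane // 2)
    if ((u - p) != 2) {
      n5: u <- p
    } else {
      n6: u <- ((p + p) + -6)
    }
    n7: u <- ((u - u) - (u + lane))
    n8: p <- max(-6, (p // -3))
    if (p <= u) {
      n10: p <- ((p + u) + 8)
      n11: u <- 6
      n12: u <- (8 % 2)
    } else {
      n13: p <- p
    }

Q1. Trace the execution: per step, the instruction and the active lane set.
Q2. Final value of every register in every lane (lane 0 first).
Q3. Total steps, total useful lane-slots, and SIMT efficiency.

step 0: p <- -4                      11111111
step 1: p <- (max(p, u) * -6)        11111111
step 2: p <- (lane // 2)             11111111
step 3: eval ((u - p) != 2)          11111111
step 4: u <- p                       11100111
step 5: u <- ((p + p) + -6)          00011000
step 6: u <- ((u - u) - (u + lane))  11111111
step 7: p <- max(-6, (p // -3))      11111111
step 8: eval (p <= u)                11111111
step 9: p <- ((p + u) + 8)           10010000
step 10: u <- 6                       10010000
step 11: u <- (8 % 2)                 10010000
step 12: p <- p                       01101111

Answer: 13 steps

u: 0,-1,-3,0,-2,-7,-9,-10
p: 8,0,-1,8,-1,-1,-1,-1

steps = 13; useful = 76; efficiency = 76/104 = 19/26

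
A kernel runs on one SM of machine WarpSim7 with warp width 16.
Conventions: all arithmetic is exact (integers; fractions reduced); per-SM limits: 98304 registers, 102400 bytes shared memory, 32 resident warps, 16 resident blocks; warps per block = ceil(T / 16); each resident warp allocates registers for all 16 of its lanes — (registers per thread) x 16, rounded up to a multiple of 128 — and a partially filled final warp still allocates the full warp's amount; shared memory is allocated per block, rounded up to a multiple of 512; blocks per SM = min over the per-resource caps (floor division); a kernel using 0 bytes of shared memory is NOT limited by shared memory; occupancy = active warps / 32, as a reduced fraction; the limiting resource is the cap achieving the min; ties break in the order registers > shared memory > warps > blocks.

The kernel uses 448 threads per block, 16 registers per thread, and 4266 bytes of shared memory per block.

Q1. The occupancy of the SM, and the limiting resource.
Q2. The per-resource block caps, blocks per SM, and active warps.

Answer: occupancy 7/8, limited by warps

registers: 13 blocks
shared memory: 22 blocks
warps: 1 block
blocks: 16 blocks

Answer: 1 block, 28 active warps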